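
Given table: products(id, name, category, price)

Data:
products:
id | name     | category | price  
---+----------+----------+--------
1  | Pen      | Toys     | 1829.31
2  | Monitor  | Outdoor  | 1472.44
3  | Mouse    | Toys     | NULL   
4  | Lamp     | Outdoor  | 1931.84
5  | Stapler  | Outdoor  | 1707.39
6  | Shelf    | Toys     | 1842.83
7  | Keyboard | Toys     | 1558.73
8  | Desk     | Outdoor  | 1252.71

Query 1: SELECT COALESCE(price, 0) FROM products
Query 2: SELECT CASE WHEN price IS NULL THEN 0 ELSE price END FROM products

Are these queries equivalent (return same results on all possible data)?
Yes, equivalent

Both queries return: [(0,), (1252.71,), (1472.44,), (1558.73,), (1707.39,), (1829.31,), (1842.83,), (1931.84,)]

Reason: COALESCE vs CASE for NULL handling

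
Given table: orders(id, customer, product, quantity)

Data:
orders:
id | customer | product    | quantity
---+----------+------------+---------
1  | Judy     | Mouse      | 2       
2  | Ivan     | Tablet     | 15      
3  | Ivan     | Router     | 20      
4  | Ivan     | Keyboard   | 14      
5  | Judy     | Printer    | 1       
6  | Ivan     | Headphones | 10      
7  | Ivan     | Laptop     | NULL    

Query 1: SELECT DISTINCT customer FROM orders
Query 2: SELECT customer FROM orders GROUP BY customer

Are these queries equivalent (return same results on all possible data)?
Yes, equivalent

Both queries return: [('Ivan',), ('Judy',)]

Reason: Both get unique customers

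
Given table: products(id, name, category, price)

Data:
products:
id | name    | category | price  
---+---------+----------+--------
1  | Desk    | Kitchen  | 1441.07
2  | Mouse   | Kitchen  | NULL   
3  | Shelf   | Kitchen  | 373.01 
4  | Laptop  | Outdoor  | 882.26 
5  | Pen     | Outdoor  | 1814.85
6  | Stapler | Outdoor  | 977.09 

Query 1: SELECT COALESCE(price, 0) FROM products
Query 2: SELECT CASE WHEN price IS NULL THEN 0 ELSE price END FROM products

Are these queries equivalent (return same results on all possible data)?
Yes, equivalent

Both queries return: [(0,), (373.01,), (882.26,), (977.09,), (1441.07,), (1814.85,)]

Reason: COALESCE vs CASE for NULL handling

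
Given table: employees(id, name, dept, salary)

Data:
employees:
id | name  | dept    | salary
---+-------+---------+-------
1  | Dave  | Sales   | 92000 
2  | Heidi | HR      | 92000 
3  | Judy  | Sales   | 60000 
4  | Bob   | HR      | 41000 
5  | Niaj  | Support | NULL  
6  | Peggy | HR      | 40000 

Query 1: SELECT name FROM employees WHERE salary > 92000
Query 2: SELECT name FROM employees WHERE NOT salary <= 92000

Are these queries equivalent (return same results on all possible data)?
Yes, equivalent

Both queries return: []

Reason: Both filter salary > 92000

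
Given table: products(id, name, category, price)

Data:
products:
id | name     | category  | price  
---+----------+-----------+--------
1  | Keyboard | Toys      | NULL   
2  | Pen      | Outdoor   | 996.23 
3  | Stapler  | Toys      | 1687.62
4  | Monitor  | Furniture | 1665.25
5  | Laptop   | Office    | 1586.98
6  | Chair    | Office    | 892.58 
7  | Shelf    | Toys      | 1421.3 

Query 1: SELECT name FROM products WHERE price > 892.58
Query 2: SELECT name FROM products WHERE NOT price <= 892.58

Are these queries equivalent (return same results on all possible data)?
Yes, equivalent

Both queries return: [('Laptop',), ('Monitor',), ('Pen',), ('Shelf',), ('Stapler',)]

Reason: Both filter price > 892.58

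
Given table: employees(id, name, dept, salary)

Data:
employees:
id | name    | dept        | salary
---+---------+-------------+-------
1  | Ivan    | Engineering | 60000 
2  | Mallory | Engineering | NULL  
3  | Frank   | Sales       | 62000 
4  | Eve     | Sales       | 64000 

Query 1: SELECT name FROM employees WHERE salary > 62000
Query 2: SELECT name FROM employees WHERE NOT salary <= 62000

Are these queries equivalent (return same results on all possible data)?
Yes, equivalent

Both queries return: [('Eve',)]

Reason: Both filter salary > 62000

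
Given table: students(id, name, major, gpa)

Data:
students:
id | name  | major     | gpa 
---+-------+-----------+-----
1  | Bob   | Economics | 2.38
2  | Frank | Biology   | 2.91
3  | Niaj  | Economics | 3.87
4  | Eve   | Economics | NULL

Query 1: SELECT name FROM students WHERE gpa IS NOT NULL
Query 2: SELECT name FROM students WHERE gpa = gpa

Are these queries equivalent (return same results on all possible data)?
Yes, equivalent

Both queries return: [('Bob',), ('Frank',), ('Niaj',)]

Reason: IS NOT NULL vs self-equality (both exclude NULLs)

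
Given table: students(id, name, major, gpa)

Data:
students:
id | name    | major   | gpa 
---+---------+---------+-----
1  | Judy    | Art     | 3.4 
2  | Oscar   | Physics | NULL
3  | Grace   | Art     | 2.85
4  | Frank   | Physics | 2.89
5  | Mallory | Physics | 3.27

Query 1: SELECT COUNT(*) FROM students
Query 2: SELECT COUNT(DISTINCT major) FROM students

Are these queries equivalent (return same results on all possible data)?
No, not equivalent

Query 1 returns: [(5,)]
Query 2 returns: [(2,)]

Reason: COUNT(*) counts rows, COUNT(DISTINCT major) counts unique majors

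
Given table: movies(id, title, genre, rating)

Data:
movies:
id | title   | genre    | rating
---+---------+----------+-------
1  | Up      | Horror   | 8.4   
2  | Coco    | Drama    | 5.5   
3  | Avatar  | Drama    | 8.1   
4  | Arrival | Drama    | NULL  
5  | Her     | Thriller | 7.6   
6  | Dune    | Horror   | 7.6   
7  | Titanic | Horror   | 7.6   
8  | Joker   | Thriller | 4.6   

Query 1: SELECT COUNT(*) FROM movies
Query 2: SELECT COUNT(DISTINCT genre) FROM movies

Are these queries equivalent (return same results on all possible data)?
No, not equivalent

Query 1 returns: [(8,)]
Query 2 returns: [(3,)]

Reason: COUNT(*) counts rows, COUNT(DISTINCT genre) counts unique genres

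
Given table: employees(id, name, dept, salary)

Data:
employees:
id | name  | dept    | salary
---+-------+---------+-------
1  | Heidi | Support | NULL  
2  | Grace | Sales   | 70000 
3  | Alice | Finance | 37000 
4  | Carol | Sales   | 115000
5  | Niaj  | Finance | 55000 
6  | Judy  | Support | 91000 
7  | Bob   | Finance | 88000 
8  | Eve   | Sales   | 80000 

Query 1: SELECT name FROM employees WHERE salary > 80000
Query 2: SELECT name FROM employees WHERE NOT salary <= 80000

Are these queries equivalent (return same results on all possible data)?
Yes, equivalent

Both queries return: [('Bob',), ('Carol',), ('Judy',)]

Reason: Both filter salary > 80000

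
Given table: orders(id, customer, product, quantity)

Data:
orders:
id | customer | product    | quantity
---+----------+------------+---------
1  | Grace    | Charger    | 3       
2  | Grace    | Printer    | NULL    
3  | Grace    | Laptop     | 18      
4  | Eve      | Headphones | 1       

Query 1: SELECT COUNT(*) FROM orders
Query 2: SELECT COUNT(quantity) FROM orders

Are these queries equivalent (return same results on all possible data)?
No, not equivalent

Query 1 returns: [(4,)]
Query 2 returns: [(3,)]

Reason: COUNT(*) includes NULLs, COUNT(column) excludes them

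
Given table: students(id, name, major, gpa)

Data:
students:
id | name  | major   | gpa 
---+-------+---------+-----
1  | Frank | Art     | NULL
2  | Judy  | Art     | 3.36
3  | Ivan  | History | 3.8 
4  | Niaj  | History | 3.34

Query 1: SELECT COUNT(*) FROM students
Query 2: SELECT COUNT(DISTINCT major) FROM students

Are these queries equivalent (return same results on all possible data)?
No, not equivalent

Query 1 returns: [(4,)]
Query 2 returns: [(2,)]

Reason: COUNT(*) counts rows, COUNT(DISTINCT major) counts unique majors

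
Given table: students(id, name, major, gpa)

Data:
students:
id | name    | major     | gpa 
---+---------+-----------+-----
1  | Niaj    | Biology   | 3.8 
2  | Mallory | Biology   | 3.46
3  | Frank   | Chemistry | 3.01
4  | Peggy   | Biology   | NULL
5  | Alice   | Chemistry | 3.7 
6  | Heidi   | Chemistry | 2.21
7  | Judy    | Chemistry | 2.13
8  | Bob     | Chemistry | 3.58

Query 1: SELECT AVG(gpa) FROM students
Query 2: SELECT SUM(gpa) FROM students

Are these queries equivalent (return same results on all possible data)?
No, not equivalent

Query 1 returns: [(3.1271428571428572,)]
Query 2 returns: [(21.89,)]

Reason: AVG vs SUM give different aggregate values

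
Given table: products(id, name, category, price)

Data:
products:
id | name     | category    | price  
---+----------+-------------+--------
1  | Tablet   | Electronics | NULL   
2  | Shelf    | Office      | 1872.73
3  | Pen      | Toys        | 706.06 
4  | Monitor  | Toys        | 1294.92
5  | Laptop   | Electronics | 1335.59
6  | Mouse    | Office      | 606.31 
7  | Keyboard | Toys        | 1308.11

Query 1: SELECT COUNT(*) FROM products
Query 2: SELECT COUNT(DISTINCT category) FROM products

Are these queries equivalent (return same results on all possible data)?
No, not equivalent

Query 1 returns: [(7,)]
Query 2 returns: [(3,)]

Reason: COUNT(*) counts rows, COUNT(DISTINCT category) counts unique categorys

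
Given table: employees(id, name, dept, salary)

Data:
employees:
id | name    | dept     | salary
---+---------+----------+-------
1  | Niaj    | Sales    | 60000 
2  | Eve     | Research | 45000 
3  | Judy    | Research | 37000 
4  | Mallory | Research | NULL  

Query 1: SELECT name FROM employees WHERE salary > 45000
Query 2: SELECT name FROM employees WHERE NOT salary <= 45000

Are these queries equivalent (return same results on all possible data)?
Yes, equivalent

Both queries return: [('Niaj',)]

Reason: Both filter salary > 45000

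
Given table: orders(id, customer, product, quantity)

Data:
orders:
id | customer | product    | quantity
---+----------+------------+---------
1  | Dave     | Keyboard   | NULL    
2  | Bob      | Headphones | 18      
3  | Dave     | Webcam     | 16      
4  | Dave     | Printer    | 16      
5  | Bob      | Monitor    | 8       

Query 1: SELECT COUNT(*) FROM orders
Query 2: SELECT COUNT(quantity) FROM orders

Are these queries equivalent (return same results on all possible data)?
No, not equivalent

Query 1 returns: [(5,)]
Query 2 returns: [(4,)]

Reason: COUNT(*) includes NULLs, COUNT(column) excludes them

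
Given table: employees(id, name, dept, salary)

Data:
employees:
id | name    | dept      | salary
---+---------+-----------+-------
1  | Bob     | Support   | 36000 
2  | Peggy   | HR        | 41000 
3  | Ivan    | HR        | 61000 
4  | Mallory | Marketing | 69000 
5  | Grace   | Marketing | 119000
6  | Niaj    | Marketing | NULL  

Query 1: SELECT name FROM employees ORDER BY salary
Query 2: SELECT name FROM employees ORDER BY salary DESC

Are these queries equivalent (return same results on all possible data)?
No, not equivalent

Query 1 returns: [('Niaj',), ('Bob',), ('Peggy',), ('Ivan',), ('Mallory',), ('Grace',)]
Query 2 returns: [('Grace',), ('Mallory',), ('Ivan',), ('Peggy',), ('Bob',), ('Niaj',)]

Reason: ASC vs DESC gives opposite ordering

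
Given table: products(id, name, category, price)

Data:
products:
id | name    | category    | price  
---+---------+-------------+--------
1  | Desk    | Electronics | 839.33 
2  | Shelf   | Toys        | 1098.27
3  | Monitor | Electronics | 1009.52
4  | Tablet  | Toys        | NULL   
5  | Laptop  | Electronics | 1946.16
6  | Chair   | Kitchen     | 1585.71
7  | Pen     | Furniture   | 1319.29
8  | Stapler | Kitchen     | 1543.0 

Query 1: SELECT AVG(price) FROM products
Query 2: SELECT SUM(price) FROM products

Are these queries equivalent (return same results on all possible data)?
No, not equivalent

Query 1 returns: [(1334.4685714285715,)]
Query 2 returns: [(9341.28,)]

Reason: AVG vs SUM give different aggregate values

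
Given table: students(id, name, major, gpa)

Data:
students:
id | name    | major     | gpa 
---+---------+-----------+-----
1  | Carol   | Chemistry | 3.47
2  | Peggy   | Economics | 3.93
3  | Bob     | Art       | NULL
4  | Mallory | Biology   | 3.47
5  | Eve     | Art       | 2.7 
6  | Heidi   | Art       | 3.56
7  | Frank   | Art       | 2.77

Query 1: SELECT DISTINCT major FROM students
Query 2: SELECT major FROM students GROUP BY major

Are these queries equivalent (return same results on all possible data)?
Yes, equivalent

Both queries return: [('Art',), ('Biology',), ('Chemistry',), ('Economics',)]

Reason: Both get unique majors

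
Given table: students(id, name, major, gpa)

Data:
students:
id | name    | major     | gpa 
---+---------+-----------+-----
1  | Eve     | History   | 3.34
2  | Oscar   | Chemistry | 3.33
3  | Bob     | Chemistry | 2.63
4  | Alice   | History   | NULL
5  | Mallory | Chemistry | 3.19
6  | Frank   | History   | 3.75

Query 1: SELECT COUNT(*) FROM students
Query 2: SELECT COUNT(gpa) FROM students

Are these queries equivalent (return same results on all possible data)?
No, not equivalent

Query 1 returns: [(6,)]
Query 2 returns: [(5,)]

Reason: COUNT(*) includes NULLs, COUNT(column) excludes them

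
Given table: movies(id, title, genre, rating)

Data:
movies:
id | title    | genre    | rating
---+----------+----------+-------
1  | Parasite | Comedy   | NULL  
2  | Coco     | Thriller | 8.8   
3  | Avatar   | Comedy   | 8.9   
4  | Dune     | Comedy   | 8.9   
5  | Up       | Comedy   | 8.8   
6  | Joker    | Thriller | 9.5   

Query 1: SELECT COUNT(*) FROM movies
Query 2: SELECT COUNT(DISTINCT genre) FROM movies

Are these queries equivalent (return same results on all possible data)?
No, not equivalent

Query 1 returns: [(6,)]
Query 2 returns: [(2,)]

Reason: COUNT(*) counts rows, COUNT(DISTINCT genre) counts unique genres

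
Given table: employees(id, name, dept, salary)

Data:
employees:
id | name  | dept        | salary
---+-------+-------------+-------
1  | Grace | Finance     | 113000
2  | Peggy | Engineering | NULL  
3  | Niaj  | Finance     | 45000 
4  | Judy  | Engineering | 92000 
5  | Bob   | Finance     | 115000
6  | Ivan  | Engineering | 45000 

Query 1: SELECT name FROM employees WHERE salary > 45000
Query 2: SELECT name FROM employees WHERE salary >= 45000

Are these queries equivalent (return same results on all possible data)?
No, not equivalent

Query 1 returns: [('Grace',), ('Judy',), ('Bob',)]
Query 2 returns: [('Grace',), ('Niaj',), ('Judy',), ('Bob',), ('Ivan',)]

Reason: > vs >= gives different results when salary = 45000 exists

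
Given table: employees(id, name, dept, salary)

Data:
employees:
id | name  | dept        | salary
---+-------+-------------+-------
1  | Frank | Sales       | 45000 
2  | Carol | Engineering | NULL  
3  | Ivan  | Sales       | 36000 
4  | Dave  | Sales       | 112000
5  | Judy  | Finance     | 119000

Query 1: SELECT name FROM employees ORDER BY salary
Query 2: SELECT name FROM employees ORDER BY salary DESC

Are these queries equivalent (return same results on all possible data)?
No, not equivalent

Query 1 returns: [('Carol',), ('Ivan',), ('Frank',), ('Dave',), ('Judy',)]
Query 2 returns: [('Judy',), ('Dave',), ('Frank',), ('Ivan',), ('Carol',)]

Reason: ASC vs DESC gives opposite ordering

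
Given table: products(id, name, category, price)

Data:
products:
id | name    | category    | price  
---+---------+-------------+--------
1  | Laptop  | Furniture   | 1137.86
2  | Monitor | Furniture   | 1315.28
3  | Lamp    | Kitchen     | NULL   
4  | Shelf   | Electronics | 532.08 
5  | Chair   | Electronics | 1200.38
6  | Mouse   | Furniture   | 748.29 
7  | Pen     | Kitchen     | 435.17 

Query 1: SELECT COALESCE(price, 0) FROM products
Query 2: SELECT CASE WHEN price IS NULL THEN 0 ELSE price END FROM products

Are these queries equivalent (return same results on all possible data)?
Yes, equivalent

Both queries return: [(0,), (435.17,), (532.08,), (748.29,), (1137.86,), (1200.38,), (1315.28,)]

Reason: COALESCE vs CASE for NULL handling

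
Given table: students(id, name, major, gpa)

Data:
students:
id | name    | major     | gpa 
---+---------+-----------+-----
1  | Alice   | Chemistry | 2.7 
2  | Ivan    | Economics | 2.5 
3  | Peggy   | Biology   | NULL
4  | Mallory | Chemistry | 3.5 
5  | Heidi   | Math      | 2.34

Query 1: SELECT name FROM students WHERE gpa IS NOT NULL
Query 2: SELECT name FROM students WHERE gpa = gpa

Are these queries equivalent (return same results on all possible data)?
Yes, equivalent

Both queries return: [('Alice',), ('Heidi',), ('Ivan',), ('Mallory',)]

Reason: IS NOT NULL vs self-equality (both exclude NULLs)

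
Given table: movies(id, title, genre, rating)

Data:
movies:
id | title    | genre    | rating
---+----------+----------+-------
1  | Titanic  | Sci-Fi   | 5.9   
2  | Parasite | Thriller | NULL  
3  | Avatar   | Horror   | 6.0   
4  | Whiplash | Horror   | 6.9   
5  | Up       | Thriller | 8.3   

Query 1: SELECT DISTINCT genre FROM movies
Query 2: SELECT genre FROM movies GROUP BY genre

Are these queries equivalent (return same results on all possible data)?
Yes, equivalent

Both queries return: [('Horror',), ('Sci-Fi',), ('Thriller',)]

Reason: Both get unique genres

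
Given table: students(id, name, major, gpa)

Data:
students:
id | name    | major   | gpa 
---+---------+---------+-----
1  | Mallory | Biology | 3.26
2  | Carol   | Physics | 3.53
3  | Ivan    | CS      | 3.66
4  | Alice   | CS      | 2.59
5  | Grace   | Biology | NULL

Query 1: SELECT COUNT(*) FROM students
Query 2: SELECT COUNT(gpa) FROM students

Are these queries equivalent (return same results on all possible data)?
No, not equivalent

Query 1 returns: [(5,)]
Query 2 returns: [(4,)]

Reason: COUNT(*) includes NULLs, COUNT(column) excludes them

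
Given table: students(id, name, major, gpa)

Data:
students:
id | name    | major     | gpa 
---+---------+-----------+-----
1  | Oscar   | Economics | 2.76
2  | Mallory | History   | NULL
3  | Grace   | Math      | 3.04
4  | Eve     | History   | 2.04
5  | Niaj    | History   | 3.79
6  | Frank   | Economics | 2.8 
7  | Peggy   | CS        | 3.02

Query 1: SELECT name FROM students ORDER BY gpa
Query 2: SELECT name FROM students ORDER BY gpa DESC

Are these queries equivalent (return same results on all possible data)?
No, not equivalent

Query 1 returns: [('Mallory',), ('Eve',), ('Oscar',), ('Frank',), ('Peggy',), ('Grace',), ('Niaj',)]
Query 2 returns: [('Niaj',), ('Grace',), ('Peggy',), ('Frank',), ('Oscar',), ('Eve',), ('Mallory',)]

Reason: ASC vs DESC gives opposite ordering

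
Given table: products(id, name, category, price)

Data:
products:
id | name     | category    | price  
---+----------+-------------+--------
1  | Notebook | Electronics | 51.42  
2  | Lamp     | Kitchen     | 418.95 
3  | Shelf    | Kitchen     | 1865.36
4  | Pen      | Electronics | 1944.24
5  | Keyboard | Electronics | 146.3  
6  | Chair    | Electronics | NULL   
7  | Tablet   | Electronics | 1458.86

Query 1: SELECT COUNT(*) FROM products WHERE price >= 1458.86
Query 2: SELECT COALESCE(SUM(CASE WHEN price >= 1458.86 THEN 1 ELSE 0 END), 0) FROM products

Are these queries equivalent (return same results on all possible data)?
Yes, equivalent

Both queries return: [(3,)]

Reason: COUNT with WHERE vs conditional SUM (COALESCE handles empty-table NULL)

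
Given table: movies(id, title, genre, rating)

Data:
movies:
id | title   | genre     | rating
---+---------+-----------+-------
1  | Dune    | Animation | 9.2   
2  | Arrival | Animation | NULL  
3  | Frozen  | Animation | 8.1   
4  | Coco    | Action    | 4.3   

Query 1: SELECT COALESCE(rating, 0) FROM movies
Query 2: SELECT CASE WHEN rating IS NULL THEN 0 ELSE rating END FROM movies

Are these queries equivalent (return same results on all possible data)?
Yes, equivalent

Both queries return: [(0,), (4.3,), (8.1,), (9.2,)]

Reason: COALESCE vs CASE for NULL handling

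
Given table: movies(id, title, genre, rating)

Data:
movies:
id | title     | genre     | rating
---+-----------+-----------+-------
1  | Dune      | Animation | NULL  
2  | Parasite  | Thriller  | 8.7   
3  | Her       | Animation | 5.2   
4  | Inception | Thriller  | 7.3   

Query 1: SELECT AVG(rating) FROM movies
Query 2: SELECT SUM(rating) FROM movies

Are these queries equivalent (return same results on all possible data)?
No, not equivalent

Query 1 returns: [(7.066666666666666,)]
Query 2 returns: [(21.2,)]

Reason: AVG vs SUM give different aggregate values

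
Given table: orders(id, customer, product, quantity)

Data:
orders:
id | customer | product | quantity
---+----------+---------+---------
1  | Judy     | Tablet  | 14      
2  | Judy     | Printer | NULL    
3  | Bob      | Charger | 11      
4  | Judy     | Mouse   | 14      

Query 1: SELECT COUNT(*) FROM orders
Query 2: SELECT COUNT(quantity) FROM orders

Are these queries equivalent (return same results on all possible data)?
No, not equivalent

Query 1 returns: [(4,)]
Query 2 returns: [(3,)]

Reason: COUNT(*) includes NULLs, COUNT(column) excludes them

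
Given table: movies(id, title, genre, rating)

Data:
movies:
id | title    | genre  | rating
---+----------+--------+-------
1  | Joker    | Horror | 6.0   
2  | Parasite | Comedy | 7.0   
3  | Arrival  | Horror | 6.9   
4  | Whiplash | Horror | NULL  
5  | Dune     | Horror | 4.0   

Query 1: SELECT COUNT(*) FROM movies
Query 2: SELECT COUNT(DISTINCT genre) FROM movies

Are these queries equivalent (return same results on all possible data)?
No, not equivalent

Query 1 returns: [(5,)]
Query 2 returns: [(2,)]

Reason: COUNT(*) counts rows, COUNT(DISTINCT genre) counts unique genres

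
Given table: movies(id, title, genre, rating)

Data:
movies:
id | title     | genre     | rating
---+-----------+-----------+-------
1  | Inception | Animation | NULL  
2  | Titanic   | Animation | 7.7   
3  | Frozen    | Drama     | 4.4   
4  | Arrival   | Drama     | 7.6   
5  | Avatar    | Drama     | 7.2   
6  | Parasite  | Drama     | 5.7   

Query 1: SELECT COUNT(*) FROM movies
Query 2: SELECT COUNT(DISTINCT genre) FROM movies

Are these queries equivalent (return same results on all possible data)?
No, not equivalent

Query 1 returns: [(6,)]
Query 2 returns: [(2,)]

Reason: COUNT(*) counts rows, COUNT(DISTINCT genre) counts unique genres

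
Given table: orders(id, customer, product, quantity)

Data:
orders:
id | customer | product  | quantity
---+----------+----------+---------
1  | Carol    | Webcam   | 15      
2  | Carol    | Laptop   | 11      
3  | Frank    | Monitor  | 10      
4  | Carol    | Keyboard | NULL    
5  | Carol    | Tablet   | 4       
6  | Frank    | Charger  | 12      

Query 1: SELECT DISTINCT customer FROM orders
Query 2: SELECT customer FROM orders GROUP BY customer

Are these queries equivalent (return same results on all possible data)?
Yes, equivalent

Both queries return: [('Carol',), ('Frank',)]

Reason: Both get unique customers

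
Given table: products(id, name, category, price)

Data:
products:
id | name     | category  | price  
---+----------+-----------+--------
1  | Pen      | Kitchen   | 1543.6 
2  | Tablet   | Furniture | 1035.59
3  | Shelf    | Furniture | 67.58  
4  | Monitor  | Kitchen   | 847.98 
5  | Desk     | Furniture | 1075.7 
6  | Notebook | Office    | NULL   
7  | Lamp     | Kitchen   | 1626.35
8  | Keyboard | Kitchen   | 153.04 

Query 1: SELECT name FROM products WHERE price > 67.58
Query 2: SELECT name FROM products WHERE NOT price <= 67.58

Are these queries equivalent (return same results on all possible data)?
Yes, equivalent

Both queries return: [('Desk',), ('Keyboard',), ('Lamp',), ('Monitor',), ('Pen',), ('Tablet',)]

Reason: Both filter price > 67.58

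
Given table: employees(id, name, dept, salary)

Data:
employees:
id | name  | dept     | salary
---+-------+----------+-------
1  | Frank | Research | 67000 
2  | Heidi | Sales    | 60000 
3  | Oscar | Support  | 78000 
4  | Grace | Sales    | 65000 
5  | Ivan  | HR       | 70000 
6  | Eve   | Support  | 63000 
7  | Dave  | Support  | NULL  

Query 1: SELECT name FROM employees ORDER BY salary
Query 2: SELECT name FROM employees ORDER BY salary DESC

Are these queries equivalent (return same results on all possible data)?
No, not equivalent

Query 1 returns: [('Dave',), ('Heidi',), ('Eve',), ('Grace',), ('Frank',), ('Ivan',), ('Oscar',)]
Query 2 returns: [('Oscar',), ('Ivan',), ('Frank',), ('Grace',), ('Eve',), ('Heidi',), ('Dave',)]

Reason: ASC vs DESC gives opposite ordering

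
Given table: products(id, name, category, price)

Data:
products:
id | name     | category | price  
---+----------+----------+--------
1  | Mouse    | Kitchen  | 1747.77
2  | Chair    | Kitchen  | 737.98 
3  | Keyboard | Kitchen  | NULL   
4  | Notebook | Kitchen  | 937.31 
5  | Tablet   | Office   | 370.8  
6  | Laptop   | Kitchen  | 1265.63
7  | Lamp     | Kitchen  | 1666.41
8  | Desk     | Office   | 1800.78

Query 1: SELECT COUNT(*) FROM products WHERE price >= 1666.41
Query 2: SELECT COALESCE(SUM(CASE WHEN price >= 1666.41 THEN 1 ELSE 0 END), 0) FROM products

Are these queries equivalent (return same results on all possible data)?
Yes, equivalent

Both queries return: [(3,)]

Reason: COUNT with WHERE vs conditional SUM (COALESCE handles empty-table NULL)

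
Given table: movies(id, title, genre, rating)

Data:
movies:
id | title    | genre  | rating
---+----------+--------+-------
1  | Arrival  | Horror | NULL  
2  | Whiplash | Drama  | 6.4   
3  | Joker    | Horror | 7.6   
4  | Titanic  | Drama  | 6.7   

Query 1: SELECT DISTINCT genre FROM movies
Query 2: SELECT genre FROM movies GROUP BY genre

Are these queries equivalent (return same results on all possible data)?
Yes, equivalent

Both queries return: [('Drama',), ('Horror',)]

Reason: Both get unique genres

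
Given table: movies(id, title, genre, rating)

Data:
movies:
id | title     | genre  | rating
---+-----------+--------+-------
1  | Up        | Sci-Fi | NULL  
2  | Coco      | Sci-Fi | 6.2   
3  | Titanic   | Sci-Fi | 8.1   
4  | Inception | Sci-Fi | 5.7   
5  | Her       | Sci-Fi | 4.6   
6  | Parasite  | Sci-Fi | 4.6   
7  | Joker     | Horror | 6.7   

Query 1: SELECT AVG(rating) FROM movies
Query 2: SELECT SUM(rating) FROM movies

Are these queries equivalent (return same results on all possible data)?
No, not equivalent

Query 1 returns: [(5.983333333333333,)]
Query 2 returns: [(35.9,)]

Reason: AVG vs SUM give different aggregate values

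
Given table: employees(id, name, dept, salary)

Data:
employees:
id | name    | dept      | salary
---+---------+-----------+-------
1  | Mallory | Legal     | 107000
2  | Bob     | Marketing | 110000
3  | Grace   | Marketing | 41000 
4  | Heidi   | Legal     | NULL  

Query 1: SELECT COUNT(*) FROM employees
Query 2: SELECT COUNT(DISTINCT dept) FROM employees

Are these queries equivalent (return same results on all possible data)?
No, not equivalent

Query 1 returns: [(4,)]
Query 2 returns: [(2,)]

Reason: COUNT(*) counts rows, COUNT(DISTINCT dept) counts unique depts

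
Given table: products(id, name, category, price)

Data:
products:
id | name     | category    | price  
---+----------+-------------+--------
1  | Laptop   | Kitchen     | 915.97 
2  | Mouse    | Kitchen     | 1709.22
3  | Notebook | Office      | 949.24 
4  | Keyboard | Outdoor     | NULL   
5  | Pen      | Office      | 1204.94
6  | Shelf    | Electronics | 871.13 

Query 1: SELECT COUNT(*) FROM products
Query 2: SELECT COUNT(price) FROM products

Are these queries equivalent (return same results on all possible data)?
No, not equivalent

Query 1 returns: [(6,)]
Query 2 returns: [(5,)]

Reason: COUNT(*) includes NULLs, COUNT(column) excludes them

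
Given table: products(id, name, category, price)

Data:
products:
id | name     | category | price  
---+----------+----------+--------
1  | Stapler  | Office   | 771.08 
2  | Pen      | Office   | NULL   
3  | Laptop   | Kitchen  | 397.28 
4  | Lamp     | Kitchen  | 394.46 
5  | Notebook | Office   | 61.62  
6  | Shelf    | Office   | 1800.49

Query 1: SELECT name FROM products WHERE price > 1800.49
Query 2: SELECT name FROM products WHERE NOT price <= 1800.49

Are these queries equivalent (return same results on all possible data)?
Yes, equivalent

Both queries return: []

Reason: Both filter price > 1800.49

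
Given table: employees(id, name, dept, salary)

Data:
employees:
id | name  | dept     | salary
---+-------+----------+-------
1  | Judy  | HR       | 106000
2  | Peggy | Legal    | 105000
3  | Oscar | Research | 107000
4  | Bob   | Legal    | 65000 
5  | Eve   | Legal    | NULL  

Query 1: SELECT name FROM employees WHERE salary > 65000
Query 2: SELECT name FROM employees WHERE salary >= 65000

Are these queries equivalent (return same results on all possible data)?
No, not equivalent

Query 1 returns: [('Judy',), ('Peggy',), ('Oscar',)]
Query 2 returns: [('Judy',), ('Peggy',), ('Oscar',), ('Bob',)]

Reason: > vs >= gives different results when salary = 65000 exists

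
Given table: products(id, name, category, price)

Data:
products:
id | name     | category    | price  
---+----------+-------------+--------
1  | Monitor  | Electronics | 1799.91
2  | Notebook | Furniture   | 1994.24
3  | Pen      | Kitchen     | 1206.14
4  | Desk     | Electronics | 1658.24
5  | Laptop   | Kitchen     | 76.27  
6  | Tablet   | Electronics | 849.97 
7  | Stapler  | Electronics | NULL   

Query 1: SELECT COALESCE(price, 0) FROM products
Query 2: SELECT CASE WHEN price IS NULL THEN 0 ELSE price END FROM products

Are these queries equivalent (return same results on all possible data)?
Yes, equivalent

Both queries return: [(0,), (76.27,), (849.97,), (1206.14,), (1658.24,), (1799.91,), (1994.24,)]

Reason: COALESCE vs CASE for NULL handling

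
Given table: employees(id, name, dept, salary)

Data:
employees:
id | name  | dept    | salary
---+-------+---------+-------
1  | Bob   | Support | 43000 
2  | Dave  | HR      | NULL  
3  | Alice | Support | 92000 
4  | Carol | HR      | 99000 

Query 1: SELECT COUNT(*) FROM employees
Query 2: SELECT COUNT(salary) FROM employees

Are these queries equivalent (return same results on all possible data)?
No, not equivalent

Query 1 returns: [(4,)]
Query 2 returns: [(3,)]

Reason: COUNT(*) includes NULLs, COUNT(column) excludes them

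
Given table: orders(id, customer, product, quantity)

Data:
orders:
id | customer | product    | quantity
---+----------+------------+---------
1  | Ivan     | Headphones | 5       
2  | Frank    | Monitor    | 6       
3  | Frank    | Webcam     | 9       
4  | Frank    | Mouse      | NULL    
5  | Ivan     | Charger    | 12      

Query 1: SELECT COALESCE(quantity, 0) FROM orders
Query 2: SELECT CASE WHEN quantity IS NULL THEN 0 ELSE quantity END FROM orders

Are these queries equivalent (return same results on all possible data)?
Yes, equivalent

Both queries return: [(0,), (5,), (6,), (9,), (12,)]

Reason: COALESCE vs CASE for NULL handling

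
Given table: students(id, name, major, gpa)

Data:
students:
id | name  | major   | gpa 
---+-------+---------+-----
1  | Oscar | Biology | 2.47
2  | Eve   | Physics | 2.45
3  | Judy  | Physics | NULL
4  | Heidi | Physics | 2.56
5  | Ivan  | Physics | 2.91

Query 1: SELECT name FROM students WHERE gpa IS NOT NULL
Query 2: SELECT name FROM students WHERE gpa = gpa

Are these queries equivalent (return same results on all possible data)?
Yes, equivalent

Both queries return: [('Eve',), ('Heidi',), ('Ivan',), ('Oscar',)]

Reason: IS NOT NULL vs self-equality (both exclude NULLs)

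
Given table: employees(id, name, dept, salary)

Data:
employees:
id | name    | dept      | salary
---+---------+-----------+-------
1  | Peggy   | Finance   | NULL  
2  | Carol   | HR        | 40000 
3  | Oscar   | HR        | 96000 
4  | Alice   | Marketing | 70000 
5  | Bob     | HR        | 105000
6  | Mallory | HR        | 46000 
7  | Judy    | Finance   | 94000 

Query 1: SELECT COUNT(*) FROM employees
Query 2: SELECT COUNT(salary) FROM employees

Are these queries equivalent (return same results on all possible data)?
No, not equivalent

Query 1 returns: [(7,)]
Query 2 returns: [(6,)]

Reason: COUNT(*) includes NULLs, COUNT(column) excludes them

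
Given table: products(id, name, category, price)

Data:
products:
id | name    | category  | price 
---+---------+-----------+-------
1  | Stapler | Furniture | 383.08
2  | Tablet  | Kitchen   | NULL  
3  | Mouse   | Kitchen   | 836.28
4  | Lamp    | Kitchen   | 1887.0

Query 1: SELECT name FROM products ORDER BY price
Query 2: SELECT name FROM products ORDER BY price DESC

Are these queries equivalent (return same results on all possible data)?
No, not equivalent

Query 1 returns: [('Tablet',), ('Stapler',), ('Mouse',), ('Lamp',)]
Query 2 returns: [('Lamp',), ('Mouse',), ('Stapler',), ('Tablet',)]

Reason: ASC vs DESC gives opposite ordering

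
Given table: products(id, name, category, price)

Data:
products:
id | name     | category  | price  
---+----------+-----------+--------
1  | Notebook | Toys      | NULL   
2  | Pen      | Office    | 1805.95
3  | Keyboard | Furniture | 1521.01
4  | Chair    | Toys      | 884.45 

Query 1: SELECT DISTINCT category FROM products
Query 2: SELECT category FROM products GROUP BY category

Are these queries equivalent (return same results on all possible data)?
Yes, equivalent

Both queries return: [('Furniture',), ('Office',), ('Toys',)]

Reason: Both get unique categorys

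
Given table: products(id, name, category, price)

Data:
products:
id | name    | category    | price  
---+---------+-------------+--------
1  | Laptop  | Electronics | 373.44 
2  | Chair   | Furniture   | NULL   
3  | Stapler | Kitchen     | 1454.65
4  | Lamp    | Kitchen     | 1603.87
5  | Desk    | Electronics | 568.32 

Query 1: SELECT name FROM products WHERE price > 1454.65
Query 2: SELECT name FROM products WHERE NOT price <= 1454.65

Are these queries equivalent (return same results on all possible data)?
Yes, equivalent

Both queries return: [('Lamp',)]

Reason: Both filter price > 1454.65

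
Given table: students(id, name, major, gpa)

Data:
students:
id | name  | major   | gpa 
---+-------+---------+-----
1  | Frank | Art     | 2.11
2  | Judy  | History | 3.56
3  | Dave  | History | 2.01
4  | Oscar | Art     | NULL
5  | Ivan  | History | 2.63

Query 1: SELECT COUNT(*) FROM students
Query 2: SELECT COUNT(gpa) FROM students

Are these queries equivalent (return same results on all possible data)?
No, not equivalent

Query 1 returns: [(5,)]
Query 2 returns: [(4,)]

Reason: COUNT(*) includes NULLs, COUNT(column) excludes them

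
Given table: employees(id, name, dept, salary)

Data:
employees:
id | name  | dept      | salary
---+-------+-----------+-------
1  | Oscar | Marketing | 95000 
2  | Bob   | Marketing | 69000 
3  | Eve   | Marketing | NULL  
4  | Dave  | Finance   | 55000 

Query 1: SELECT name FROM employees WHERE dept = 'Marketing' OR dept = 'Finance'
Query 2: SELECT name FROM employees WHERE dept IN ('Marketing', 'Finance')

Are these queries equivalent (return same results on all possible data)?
Yes, equivalent

Both queries return: [('Bob',), ('Dave',), ('Eve',), ('Oscar',)]

Reason: OR vs IN are equivalent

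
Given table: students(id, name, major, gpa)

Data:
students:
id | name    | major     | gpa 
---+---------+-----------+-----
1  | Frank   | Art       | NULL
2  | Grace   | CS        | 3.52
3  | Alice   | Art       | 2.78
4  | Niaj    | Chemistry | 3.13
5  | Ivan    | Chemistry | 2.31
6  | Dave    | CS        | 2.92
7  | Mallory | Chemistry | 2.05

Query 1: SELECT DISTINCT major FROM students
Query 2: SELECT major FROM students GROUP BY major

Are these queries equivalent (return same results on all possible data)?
Yes, equivalent

Both queries return: [('Art',), ('CS',), ('Chemistry',)]

Reason: Both get unique majors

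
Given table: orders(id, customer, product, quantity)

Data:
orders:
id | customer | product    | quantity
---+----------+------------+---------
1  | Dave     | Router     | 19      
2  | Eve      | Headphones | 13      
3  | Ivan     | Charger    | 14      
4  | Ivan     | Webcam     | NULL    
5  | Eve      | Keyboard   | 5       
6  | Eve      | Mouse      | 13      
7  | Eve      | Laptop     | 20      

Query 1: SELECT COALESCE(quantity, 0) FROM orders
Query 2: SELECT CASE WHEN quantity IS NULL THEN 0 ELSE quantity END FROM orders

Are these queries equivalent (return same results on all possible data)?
Yes, equivalent

Both queries return: [(0,), (5,), (13,), (13,), (14,), (19,), (20,)]

Reason: COALESCE vs CASE for NULL handling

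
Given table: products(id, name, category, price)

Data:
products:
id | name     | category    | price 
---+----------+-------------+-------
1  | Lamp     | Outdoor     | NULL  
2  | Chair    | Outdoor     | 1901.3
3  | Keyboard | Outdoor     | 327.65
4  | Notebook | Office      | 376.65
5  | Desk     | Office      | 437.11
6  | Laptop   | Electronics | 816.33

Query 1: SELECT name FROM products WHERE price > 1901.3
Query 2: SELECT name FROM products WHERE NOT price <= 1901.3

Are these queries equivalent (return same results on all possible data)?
Yes, equivalent

Both queries return: []

Reason: Both filter price > 1901.3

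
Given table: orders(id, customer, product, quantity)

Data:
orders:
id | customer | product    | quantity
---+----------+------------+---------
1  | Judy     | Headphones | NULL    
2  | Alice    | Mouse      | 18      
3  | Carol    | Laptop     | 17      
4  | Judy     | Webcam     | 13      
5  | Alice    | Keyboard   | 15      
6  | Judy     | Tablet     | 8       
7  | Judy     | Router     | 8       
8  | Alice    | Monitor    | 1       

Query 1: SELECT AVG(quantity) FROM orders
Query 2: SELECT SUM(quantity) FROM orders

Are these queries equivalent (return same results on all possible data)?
No, not equivalent

Query 1 returns: [(11.428571428571429,)]
Query 2 returns: [(80,)]

Reason: AVG vs SUM give different aggregate values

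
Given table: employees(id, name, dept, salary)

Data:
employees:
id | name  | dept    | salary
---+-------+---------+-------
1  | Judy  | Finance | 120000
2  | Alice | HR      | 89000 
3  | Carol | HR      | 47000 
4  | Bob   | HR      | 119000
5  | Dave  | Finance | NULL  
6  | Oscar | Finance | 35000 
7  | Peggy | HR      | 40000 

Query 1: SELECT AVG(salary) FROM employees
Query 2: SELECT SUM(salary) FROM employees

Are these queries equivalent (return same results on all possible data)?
No, not equivalent

Query 1 returns: [(75000.0,)]
Query 2 returns: [(450000,)]

Reason: AVG vs SUM give different aggregate values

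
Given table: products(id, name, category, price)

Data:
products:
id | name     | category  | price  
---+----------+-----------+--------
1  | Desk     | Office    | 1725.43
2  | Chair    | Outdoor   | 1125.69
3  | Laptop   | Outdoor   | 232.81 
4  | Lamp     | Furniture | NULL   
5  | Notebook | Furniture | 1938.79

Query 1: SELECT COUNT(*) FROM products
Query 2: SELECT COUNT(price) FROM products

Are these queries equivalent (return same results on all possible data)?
No, not equivalent

Query 1 returns: [(5,)]
Query 2 returns: [(4,)]

Reason: COUNT(*) includes NULLs, COUNT(column) excludes them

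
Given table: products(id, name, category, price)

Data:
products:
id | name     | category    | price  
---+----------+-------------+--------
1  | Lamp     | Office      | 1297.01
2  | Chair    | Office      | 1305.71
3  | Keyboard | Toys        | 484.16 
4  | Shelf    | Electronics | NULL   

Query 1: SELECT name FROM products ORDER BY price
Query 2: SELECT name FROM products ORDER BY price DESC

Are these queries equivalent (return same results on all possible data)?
No, not equivalent

Query 1 returns: [('Shelf',), ('Keyboard',), ('Lamp',), ('Chair',)]
Query 2 returns: [('Chair',), ('Lamp',), ('Keyboard',), ('Shelf',)]

Reason: ASC vs DESC gives opposite ordering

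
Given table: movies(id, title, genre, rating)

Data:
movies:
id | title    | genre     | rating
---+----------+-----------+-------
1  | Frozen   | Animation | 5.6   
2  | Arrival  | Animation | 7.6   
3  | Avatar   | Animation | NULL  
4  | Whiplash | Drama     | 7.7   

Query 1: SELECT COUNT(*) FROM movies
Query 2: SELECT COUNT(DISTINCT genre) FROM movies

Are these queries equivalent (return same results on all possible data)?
No, not equivalent

Query 1 returns: [(4,)]
Query 2 returns: [(2,)]

Reason: COUNT(*) counts rows, COUNT(DISTINCT genre) counts unique genres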